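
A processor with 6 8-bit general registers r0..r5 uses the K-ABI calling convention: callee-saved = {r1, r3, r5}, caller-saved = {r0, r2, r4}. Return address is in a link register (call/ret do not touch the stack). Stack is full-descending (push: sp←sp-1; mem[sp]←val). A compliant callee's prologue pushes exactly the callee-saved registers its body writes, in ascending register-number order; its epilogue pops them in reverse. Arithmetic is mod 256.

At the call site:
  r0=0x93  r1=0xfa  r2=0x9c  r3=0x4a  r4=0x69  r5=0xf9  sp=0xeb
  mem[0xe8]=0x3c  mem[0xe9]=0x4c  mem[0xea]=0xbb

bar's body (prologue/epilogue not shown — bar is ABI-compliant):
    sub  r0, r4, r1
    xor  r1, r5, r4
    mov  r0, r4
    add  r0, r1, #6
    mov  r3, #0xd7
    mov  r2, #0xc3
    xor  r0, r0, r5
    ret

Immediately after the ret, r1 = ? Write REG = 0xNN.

prologue: push r1 -> mem[0xea]=0xfa, sp=0xea
prologue: push r3 -> mem[0xe9]=0x4a, sp=0xe9
body[0] sub  r0, r4, r1 -> r0=0x6f
body[1] xor  r1, r5, r4 -> r1=0x90
body[2] mov  r0, r4 -> r0=0x69
body[3] add  r0, r1, #6 -> r0=0x96
body[4] mov  r3, #0xd7 -> r3=0xd7
body[5] mov  r2, #0xc3 -> r2=0xc3
body[6] xor  r0, r0, r5 -> r0=0x6f
epilogue: pop r3=0x4a, sp=0xea
epilogue: pop r1=0xfa, sp=0xeb
r1 is callee-saved -> restored

REG = 0xfa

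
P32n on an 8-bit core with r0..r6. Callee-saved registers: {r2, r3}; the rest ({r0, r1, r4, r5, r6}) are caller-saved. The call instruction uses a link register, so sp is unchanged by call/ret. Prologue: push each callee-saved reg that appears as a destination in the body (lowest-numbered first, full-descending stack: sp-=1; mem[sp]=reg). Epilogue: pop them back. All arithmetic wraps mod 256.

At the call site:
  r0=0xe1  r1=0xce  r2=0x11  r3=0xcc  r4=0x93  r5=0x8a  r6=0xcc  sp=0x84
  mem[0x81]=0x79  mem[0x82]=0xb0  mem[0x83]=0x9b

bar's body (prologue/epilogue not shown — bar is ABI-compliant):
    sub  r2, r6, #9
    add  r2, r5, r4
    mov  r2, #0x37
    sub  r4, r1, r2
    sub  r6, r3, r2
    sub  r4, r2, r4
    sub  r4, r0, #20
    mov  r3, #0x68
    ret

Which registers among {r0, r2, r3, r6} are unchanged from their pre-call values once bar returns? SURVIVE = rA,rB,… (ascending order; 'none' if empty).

SURVIVE = r0,r2,r3

prologue: push r2 -> mem[0x83]=0x11, sp=0x83
prologue: push r3 -> mem[0x82]=0xcc, sp=0x82
body[0] sub  r2, r6, #9 -> r2=0xc3
body[1] add  r2, r5, r4 -> r2=0x1d
body[2] mov  r2, #0x37 -> r2=0x37
body[3] sub  r4, r1, r2 -> r4=0x97
body[4] sub  r6, r3, r2 -> r6=0x95
body[5] sub  r4, r2, r4 -> r4=0xa0
body[6] sub  r4, r0, #20 -> r4=0xcd
body[7] mov  r3, #0x68 -> r3=0x68
epilogue: pop r3=0xcc, sp=0x83
epilogue: pop r2=0x11, sp=0x84
r0: caller-saved, written=False
r2: callee-saved, written=True
r3: callee-saved, written=True
r6: caller-saved, written=True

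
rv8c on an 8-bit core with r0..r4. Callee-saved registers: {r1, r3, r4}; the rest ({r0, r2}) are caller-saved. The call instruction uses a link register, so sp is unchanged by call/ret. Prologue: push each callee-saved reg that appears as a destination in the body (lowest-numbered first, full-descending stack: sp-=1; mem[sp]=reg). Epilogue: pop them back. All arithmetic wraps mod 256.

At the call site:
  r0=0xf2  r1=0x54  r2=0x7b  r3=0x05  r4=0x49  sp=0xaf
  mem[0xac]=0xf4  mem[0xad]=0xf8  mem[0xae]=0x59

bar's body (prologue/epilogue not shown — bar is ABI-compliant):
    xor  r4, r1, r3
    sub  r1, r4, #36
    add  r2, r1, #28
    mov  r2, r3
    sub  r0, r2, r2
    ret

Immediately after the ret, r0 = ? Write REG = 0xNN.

REG = 0x00

prologue: push r1 → mem[0xae]=0x54, sp=0xae
prologue: push r4 → mem[0xad]=0x49, sp=0xad
body[0] xor  r4, r1, r3 → r4=0x51
body[1] sub  r1, r4, #36 → r1=0x2d
body[2] add  r2, r1, #28 → r2=0x49
body[3] mov  r2, r3 → r2=0x05
body[4] sub  r0, r2, r2 → r0=0x00
epilogue: pop r4=0x49, sp=0xae
epilogue: pop r1=0x54, sp=0xaf
r0 is caller-saved → body value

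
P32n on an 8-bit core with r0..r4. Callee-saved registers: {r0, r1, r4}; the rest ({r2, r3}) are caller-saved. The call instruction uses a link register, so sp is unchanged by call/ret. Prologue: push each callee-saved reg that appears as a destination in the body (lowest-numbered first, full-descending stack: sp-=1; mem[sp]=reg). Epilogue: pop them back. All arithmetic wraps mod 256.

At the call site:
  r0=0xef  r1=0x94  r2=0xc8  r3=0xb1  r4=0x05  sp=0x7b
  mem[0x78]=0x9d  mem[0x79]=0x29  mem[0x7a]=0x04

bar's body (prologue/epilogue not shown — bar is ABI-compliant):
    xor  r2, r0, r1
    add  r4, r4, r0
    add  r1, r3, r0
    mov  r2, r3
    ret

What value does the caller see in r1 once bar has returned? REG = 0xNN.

prologue: push r1 -> mem[0x7a]=0x94, sp=0x7a
prologue: push r4 -> mem[0x79]=0x05, sp=0x79
body[0] xor  r2, r0, r1 -> r2=0x7b
body[1] add  r4, r4, r0 -> r4=0xf4
body[2] add  r1, r3, r0 -> r1=0xa0
body[3] mov  r2, r3 -> r2=0xb1
epilogue: pop r4=0x05, sp=0x7a
epilogue: pop r1=0x94, sp=0x7b
r1 is callee-saved -> restored

REG = 0x94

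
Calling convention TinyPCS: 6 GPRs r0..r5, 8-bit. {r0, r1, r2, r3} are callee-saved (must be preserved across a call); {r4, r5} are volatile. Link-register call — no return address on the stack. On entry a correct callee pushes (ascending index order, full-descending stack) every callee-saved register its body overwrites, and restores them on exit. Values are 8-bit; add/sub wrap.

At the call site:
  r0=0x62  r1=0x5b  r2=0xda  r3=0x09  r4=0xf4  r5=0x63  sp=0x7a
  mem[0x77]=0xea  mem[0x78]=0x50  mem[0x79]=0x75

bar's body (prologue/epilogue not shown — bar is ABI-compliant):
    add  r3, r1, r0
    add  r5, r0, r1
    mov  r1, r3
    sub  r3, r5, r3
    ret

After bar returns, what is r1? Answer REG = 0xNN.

REG = 0x5b

prologue: push r1 → mem[0x79]=0x5b, sp=0x79
prologue: push r3 → mem[0x78]=0x09, sp=0x78
body[0] add  r3, r1, r0 → r3=0xbd
body[1] add  r5, r0, r1 → r5=0xbd
body[2] mov  r1, r3 → r1=0xbd
body[3] sub  r3, r5, r3 → r3=0x00
epilogue: pop r3=0x09, sp=0x79
epilogue: pop r1=0x5b, sp=0x7a
r1 is callee-saved → restored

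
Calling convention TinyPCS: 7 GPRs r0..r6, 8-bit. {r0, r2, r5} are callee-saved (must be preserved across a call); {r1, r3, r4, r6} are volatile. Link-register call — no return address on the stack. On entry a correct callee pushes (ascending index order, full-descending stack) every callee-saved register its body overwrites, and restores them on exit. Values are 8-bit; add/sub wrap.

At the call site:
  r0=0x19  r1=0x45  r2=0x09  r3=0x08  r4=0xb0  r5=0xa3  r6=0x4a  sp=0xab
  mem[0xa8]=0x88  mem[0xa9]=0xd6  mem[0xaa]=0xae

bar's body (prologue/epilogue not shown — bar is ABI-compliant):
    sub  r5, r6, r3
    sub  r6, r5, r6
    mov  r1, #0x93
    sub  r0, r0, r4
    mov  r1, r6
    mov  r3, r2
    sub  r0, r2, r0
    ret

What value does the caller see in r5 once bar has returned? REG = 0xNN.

REG = 0xa3

prologue: push r0 → mem[0xaa]=0x19, sp=0xaa
prologue: push r5 → mem[0xa9]=0xa3, sp=0xa9
body[0] sub  r5, r6, r3 → r5=0x42
body[1] sub  r6, r5, r6 → r6=0xf8
body[2] mov  r1, #0x93 → r1=0x93
body[3] sub  r0, r0, r4 → r0=0x69
body[4] mov  r1, r6 → r1=0xf8
body[5] mov  r3, r2 → r3=0x09
body[6] sub  r0, r2, r0 → r0=0xa0
epilogue: pop r5=0xa3, sp=0xaa
epilogue: pop r0=0x19, sp=0xab
r5 is callee-saved → restored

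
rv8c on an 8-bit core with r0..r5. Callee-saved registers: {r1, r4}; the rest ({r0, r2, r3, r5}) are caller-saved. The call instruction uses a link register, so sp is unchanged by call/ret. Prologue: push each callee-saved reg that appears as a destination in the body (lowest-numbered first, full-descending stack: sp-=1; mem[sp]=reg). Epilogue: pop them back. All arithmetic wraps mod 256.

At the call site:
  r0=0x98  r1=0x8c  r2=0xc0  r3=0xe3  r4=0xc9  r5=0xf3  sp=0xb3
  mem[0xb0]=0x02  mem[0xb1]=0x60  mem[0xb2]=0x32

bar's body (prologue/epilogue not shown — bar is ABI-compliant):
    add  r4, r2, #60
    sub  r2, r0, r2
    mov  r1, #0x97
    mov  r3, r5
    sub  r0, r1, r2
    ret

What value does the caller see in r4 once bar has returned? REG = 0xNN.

prologue: push r1 -> mem[0xb2]=0x8c, sp=0xb2
prologue: push r4 -> mem[0xb1]=0xc9, sp=0xb1
body[0] add  r4, r2, #60 -> r4=0xfc
body[1] sub  r2, r0, r2 -> r2=0xd8
body[2] mov  r1, #0x97 -> r1=0x97
body[3] mov  r3, r5 -> r3=0xf3
body[4] sub  r0, r1, r2 -> r0=0xbf
epilogue: pop r4=0xc9, sp=0xb2
epilogue: pop r1=0x8c, sp=0xb3
r4 is callee-saved -> restored

REG = 0xc9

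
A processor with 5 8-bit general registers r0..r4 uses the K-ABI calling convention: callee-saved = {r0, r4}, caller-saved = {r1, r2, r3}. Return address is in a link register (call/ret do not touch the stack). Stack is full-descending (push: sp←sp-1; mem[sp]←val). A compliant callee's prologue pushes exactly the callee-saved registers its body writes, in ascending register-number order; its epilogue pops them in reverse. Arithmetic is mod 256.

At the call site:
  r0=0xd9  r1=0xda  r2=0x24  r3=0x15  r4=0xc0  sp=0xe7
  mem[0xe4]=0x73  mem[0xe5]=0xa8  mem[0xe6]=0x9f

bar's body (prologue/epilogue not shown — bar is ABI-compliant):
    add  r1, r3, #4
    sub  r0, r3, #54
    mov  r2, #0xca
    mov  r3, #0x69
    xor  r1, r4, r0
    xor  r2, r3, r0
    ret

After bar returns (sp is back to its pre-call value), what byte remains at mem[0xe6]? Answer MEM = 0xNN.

MEM = 0xd9

prologue: push r0 -> mem[0xe6]=0xd9, sp=0xe6
body[0] add  r1, r3, #4 -> r1=0x19
body[1] sub  r0, r3, #54 -> r0=0xdf
body[2] mov  r2, #0xca -> r2=0xca
body[3] mov  r3, #0x69 -> r3=0x69
body[4] xor  r1, r4, r0 -> r1=0x1f
body[5] xor  r2, r3, r0 -> r2=0xb6
epilogue: pop r0=0xd9, sp=0xe7
prologue pushed ['r0'] at ['0xe6']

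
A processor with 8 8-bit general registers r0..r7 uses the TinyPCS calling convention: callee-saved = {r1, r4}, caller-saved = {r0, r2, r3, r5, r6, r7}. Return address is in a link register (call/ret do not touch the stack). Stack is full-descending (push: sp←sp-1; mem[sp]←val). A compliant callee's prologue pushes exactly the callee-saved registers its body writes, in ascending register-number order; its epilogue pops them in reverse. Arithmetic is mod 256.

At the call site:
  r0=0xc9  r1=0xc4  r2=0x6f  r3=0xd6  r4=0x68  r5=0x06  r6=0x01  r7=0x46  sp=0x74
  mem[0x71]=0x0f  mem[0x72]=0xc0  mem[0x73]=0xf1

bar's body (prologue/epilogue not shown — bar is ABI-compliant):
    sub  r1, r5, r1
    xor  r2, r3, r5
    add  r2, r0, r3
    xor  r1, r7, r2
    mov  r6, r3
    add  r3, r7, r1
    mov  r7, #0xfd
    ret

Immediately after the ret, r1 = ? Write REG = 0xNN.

prologue: push r1 → mem[0x73]=0xc4, sp=0x73
body[0] sub  r1, r5, r1 → r1=0x42
body[1] xor  r2, r3, r5 → r2=0xd0
body[2] add  r2, r0, r3 → r2=0x9f
body[3] xor  r1, r7, r2 → r1=0xd9
body[4] mov  r6, r3 → r6=0xd6
body[5] add  r3, r7, r1 → r3=0x1f
body[6] mov  r7, #0xfd → r7=0xfd
epilogue: pop r1=0xc4, sp=0x74
r1 is callee-saved → restored

REG = 0xc4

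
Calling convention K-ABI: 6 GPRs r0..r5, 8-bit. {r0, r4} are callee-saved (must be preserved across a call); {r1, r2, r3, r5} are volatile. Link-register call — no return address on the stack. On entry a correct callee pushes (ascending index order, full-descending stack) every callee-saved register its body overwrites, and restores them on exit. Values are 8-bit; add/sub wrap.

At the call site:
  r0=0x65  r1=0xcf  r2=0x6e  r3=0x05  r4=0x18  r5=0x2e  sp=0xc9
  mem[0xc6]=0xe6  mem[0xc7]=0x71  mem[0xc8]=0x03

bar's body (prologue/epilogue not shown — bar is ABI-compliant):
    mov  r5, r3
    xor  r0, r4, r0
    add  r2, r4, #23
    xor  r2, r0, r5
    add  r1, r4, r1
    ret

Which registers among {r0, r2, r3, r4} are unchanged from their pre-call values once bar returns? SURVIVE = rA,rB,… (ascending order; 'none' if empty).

prologue: push r0 -> mem[0xc8]=0x65, sp=0xc8
body[0] mov  r5, r3 -> r5=0x05
body[1] xor  r0, r4, r0 -> r0=0x7d
body[2] add  r2, r4, #23 -> r2=0x2f
body[3] xor  r2, r0, r5 -> r2=0x78
body[4] add  r1, r4, r1 -> r1=0xe7
epilogue: pop r0=0x65, sp=0xc9
r0: callee-saved, written=True
r2: caller-saved, written=True
r3: caller-saved, written=False
r4: callee-saved, written=False

SURVIVE = r0,r3,r4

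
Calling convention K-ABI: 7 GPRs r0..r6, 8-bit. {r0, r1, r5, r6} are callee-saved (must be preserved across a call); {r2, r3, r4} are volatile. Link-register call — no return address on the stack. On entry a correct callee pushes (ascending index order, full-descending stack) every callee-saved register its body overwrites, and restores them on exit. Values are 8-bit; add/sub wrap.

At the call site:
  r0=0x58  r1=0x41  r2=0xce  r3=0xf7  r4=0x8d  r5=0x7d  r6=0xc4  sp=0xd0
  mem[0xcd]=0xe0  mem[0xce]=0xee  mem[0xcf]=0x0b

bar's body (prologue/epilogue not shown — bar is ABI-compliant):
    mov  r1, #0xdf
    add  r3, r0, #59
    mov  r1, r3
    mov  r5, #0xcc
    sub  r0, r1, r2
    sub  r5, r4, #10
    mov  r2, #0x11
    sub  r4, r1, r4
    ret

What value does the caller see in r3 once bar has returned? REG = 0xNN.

REG = 0x93

prologue: push r0 -> mem[0xcf]=0x58, sp=0xcf
prologue: push r1 -> mem[0xce]=0x41, sp=0xce
prologue: push r5 -> mem[0xcd]=0x7d, sp=0xcd
body[0] mov  r1, #0xdf -> r1=0xdf
body[1] add  r3, r0, #59 -> r3=0x93
body[2] mov  r1, r3 -> r1=0x93
body[3] mov  r5, #0xcc -> r5=0xcc
body[4] sub  r0, r1, r2 -> r0=0xc5
body[5] sub  r5, r4, #10 -> r5=0x83
body[6] mov  r2, #0x11 -> r2=0x11
body[7] sub  r4, r1, r4 -> r4=0x06
epilogue: pop r5=0x7d, sp=0xce
epilogue: pop r1=0x41, sp=0xcf
epilogue: pop r0=0x58, sp=0xd0
r3 is caller-saved -> body value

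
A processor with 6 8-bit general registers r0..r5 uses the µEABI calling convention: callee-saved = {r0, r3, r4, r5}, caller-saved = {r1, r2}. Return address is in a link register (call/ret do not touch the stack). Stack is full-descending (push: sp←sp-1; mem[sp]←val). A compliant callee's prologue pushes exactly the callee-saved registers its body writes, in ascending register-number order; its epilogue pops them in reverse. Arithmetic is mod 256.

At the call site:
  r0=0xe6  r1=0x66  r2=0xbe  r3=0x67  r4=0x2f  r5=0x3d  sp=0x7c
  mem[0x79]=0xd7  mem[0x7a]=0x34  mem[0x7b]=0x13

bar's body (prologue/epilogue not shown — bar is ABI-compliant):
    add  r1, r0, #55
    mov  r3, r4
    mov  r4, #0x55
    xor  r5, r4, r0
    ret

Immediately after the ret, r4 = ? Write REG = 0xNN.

prologue: push r3 -> mem[0x7b]=0x67, sp=0x7b
prologue: push r4 -> mem[0x7a]=0x2f, sp=0x7a
prologue: push r5 -> mem[0x79]=0x3d, sp=0x79
body[0] add  r1, r0, #55 -> r1=0x1d
body[1] mov  r3, r4 -> r3=0x2f
body[2] mov  r4, #0x55 -> r4=0x55
body[3] xor  r5, r4, r0 -> r5=0xb3
epilogue: pop r5=0x3d, sp=0x7a
epilogue: pop r4=0x2f, sp=0x7b
epilogue: pop r3=0x67, sp=0x7c
r4 is callee-saved -> restored

REG = 0x2f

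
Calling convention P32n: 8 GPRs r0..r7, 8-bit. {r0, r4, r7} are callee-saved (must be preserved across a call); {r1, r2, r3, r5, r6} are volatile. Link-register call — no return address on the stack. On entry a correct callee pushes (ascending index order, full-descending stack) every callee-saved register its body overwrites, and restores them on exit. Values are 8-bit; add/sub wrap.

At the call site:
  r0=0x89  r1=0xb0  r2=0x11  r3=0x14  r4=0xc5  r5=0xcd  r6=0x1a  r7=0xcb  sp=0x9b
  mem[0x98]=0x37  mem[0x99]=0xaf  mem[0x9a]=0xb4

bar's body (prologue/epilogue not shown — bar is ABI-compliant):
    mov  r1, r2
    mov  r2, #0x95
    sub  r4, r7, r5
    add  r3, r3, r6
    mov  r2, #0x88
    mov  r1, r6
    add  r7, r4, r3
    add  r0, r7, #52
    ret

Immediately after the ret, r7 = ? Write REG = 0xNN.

REG = 0xcb

prologue: push r0 → mem[0x9a]=0x89, sp=0x9a
prologue: push r4 → mem[0x99]=0xc5, sp=0x99
prologue: push r7 → mem[0x98]=0xcb, sp=0x98
body[0] mov  r1, r2 → r1=0x11
body[1] mov  r2, #0x95 → r2=0x95
body[2] sub  r4, r7, r5 → r4=0xfe
body[3] add  r3, r3, r6 → r3=0x2e
body[4] mov  r2, #0x88 → r2=0x88
body[5] mov  r1, r6 → r1=0x1a
body[6] add  r7, r4, r3 → r7=0x2c
body[7] add  r0, r7, #52 → r0=0x60
epilogue: pop r7=0xcb, sp=0x99
epilogue: pop r4=0xc5, sp=0x9a
epilogue: pop r0=0x89, sp=0x9b
r7 is callee-saved → restored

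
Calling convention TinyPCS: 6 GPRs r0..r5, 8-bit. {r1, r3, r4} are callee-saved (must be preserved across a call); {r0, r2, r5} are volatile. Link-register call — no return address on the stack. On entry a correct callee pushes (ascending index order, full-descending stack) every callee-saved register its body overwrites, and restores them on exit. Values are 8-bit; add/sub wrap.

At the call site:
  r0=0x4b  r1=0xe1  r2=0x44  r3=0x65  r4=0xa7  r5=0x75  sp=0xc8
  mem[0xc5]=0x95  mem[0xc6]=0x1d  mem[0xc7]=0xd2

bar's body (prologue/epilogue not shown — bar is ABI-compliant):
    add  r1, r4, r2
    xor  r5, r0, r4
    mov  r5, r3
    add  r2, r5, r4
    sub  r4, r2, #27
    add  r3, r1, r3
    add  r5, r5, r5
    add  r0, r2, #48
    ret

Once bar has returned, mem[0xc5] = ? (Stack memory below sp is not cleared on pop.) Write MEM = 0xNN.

MEM = 0xa7

prologue: push r1 → mem[0xc7]=0xe1, sp=0xc7
prologue: push r3 → mem[0xc6]=0x65, sp=0xc6
prologue: push r4 → mem[0xc5]=0xa7, sp=0xc5
body[0] add  r1, r4, r2 → r1=0xeb
body[1] xor  r5, r0, r4 → r5=0xec
body[2] mov  r5, r3 → r5=0x65
body[3] add  r2, r5, r4 → r2=0x0c
body[4] sub  r4, r2, #27 → r4=0xf1
body[5] add  r3, r1, r3 → r3=0x50
body[6] add  r5, r5, r5 → r5=0xca
body[7] add  r0, r2, #48 → r0=0x3c
epilogue: pop r4=0xa7, sp=0xc6
epilogue: pop r3=0x65, sp=0xc7
epilogue: pop r1=0xe1, sp=0xc8
prologue pushed ['r1', 'r3', 'r4'] at ['0xc7', '0xc6', '0xc5']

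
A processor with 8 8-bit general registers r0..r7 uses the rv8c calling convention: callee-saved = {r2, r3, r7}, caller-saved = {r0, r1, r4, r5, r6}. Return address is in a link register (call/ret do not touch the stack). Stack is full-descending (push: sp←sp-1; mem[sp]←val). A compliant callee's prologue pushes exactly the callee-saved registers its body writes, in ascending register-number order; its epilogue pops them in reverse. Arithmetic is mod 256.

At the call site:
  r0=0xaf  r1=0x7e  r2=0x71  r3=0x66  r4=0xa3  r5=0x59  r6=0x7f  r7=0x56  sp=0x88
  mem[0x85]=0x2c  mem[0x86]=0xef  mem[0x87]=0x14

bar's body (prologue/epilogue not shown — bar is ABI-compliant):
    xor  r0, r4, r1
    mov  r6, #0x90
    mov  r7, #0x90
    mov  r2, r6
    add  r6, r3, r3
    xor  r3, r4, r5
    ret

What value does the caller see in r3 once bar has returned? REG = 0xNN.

prologue: push r2 -> mem[0x87]=0x71, sp=0x87
prologue: push r3 -> mem[0x86]=0x66, sp=0x86
prologue: push r7 -> mem[0x85]=0x56, sp=0x85
body[0] xor  r0, r4, r1 -> r0=0xdd
body[1] mov  r6, #0x90 -> r6=0x90
body[2] mov  r7, #0x90 -> r7=0x90
body[3] mov  r2, r6 -> r2=0x90
body[4] add  r6, r3, r3 -> r6=0xcc
body[5] xor  r3, r4, r5 -> r3=0xfa
epilogue: pop r7=0x56, sp=0x86
epilogue: pop r3=0x66, sp=0x87
epilogue: pop r2=0x71, sp=0x88
r3 is callee-saved -> restored

REG = 0x66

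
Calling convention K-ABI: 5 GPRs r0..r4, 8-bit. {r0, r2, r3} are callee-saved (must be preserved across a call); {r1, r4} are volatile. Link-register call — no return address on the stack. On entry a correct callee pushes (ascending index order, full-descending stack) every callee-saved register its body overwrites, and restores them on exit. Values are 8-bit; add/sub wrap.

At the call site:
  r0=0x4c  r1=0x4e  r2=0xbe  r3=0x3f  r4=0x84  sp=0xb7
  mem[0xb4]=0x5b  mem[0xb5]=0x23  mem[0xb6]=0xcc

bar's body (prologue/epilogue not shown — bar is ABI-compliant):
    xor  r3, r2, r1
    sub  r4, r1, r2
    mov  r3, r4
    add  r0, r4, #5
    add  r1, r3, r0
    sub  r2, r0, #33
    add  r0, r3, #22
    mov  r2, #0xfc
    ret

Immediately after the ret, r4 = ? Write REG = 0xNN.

prologue: push r0 -> mem[0xb6]=0x4c, sp=0xb6
prologue: push r2 -> mem[0xb5]=0xbe, sp=0xb5
prologue: push r3 -> mem[0xb4]=0x3f, sp=0xb4
body[0] xor  r3, r2, r1 -> r3=0xf0
body[1] sub  r4, r1, r2 -> r4=0x90
body[2] mov  r3, r4 -> r3=0x90
body[3] add  r0, r4, #5 -> r0=0x95
body[4] add  r1, r3, r0 -> r1=0x25
body[5] sub  r2, r0, #33 -> r2=0x74
body[6] add  r0, r3, #22 -> r0=0xa6
body[7] mov  r2, #0xfc -> r2=0xfc
epilogue: pop r3=0x3f, sp=0xb5
epilogue: pop r2=0xbe, sp=0xb6
epilogue: pop r0=0x4c, sp=0xb7
r4 is caller-saved -> body value

REG = 0x90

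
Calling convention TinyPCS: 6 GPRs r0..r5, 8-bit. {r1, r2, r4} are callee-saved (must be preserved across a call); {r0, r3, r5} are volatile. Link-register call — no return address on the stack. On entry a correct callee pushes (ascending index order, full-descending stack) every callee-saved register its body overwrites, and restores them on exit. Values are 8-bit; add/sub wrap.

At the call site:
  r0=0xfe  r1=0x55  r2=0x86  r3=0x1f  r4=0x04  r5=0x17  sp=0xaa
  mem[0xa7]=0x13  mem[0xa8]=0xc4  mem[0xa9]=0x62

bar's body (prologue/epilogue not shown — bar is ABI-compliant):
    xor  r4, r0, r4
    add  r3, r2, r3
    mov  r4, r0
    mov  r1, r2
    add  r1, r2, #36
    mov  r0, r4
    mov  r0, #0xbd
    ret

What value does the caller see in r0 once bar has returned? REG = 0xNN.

prologue: push r1 -> mem[0xa9]=0x55, sp=0xa9
prologue: push r4 -> mem[0xa8]=0x04, sp=0xa8
body[0] xor  r4, r0, r4 -> r4=0xfa
body[1] add  r3, r2, r3 -> r3=0xa5
body[2] mov  r4, r0 -> r4=0xfe
body[3] mov  r1, r2 -> r1=0x86
body[4] add  r1, r2, #36 -> r1=0xaa
body[5] mov  r0, r4 -> r0=0xfe
body[6] mov  r0, #0xbd -> r0=0xbd
epilogue: pop r4=0x04, sp=0xa9
epilogue: pop r1=0x55, sp=0xaa
r0 is caller-saved -> body value

REG = 0xbd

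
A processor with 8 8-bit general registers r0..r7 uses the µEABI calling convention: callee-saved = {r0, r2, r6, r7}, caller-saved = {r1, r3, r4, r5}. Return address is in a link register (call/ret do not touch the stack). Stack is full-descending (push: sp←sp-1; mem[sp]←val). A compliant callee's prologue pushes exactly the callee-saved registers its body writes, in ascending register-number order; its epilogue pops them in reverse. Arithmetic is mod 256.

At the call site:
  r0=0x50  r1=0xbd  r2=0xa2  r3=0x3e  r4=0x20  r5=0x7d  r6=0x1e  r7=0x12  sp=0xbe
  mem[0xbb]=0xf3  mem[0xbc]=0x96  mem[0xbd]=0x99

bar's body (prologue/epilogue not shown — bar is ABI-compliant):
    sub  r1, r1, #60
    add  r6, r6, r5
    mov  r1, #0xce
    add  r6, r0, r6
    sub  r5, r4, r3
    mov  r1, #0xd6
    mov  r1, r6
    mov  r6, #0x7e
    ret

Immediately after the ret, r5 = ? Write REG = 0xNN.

prologue: push r6 -> mem[0xbd]=0x1e, sp=0xbd
body[0] sub  r1, r1, #60 -> r1=0x81
body[1] add  r6, r6, r5 -> r6=0x9b
body[2] mov  r1, #0xce -> r1=0xce
body[3] add  r6, r0, r6 -> r6=0xeb
body[4] sub  r5, r4, r3 -> r5=0xe2
body[5] mov  r1, #0xd6 -> r1=0xd6
body[6] mov  r1, r6 -> r1=0xeb
body[7] mov  r6, #0x7e -> r6=0x7e
epilogue: pop r6=0x1e, sp=0xbe
r5 is caller-saved -> body value

REG = 0xe2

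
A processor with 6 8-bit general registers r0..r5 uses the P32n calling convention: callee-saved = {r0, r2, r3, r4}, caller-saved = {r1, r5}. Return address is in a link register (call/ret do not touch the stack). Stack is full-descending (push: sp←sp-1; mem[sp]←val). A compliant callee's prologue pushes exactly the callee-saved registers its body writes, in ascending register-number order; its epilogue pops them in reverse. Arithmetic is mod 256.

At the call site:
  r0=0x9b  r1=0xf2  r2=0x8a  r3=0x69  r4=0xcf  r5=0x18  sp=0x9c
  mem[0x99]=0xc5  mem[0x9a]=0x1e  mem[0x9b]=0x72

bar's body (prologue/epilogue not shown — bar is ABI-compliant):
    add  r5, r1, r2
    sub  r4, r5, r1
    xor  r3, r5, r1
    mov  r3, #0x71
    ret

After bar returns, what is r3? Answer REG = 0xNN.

REG = 0x69

prologue: push r3 -> mem[0x9b]=0x69, sp=0x9b
prologue: push r4 -> mem[0x9a]=0xcf, sp=0x9a
body[0] add  r5, r1, r2 -> r5=0x7c
body[1] sub  r4, r5, r1 -> r4=0x8a
body[2] xor  r3, r5, r1 -> r3=0x8e
body[3] mov  r3, #0x71 -> r3=0x71
epilogue: pop r4=0xcf, sp=0x9b
epilogue: pop r3=0x69, sp=0x9c
r3 is callee-saved -> restored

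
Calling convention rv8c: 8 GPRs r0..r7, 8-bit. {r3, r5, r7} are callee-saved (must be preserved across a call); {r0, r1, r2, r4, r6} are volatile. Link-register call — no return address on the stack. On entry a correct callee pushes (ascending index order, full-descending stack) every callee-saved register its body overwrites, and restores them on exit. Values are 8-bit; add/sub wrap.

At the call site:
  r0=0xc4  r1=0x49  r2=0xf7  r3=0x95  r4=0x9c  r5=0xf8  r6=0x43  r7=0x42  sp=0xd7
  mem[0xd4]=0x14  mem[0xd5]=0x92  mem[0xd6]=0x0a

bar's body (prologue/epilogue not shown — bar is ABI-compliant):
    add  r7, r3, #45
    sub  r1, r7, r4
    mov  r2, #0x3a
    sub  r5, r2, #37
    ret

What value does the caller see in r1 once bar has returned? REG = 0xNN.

prologue: push r5 -> mem[0xd6]=0xf8, sp=0xd6
prologue: push r7 -> mem[0xd5]=0x42, sp=0xd5
body[0] add  r7, r3, #45 -> r7=0xc2
body[1] sub  r1, r7, r4 -> r1=0x26
body[2] mov  r2, #0x3a -> r2=0x3a
body[3] sub  r5, r2, #37 -> r5=0x15
epilogue: pop r7=0x42, sp=0xd6
epilogue: pop r5=0xf8, sp=0xd7
r1 is caller-saved -> body value

REG = 0x26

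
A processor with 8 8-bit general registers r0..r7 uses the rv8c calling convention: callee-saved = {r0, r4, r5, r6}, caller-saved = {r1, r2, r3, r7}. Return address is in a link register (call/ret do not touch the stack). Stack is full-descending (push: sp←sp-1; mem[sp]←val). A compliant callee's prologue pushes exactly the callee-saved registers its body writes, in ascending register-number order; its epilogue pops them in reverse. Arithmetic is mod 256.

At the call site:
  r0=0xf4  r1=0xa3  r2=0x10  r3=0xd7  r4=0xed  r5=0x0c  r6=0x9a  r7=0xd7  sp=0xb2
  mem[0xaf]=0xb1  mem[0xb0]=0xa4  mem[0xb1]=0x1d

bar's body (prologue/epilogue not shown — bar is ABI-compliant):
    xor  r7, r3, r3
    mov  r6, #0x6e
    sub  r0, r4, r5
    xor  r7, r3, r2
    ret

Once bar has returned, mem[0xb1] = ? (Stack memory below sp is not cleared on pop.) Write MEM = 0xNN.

prologue: push r0 -> mem[0xb1]=0xf4, sp=0xb1
prologue: push r6 -> mem[0xb0]=0x9a, sp=0xb0
body[0] xor  r7, r3, r3 -> r7=0x00
body[1] mov  r6, #0x6e -> r6=0x6e
body[2] sub  r0, r4, r5 -> r0=0xe1
body[3] xor  r7, r3, r2 -> r7=0xc7
epilogue: pop r6=0x9a, sp=0xb1
epilogue: pop r0=0xf4, sp=0xb2
prologue pushed ['r0', 'r6'] at ['0xb1', '0xb0']

MEM = 0xf4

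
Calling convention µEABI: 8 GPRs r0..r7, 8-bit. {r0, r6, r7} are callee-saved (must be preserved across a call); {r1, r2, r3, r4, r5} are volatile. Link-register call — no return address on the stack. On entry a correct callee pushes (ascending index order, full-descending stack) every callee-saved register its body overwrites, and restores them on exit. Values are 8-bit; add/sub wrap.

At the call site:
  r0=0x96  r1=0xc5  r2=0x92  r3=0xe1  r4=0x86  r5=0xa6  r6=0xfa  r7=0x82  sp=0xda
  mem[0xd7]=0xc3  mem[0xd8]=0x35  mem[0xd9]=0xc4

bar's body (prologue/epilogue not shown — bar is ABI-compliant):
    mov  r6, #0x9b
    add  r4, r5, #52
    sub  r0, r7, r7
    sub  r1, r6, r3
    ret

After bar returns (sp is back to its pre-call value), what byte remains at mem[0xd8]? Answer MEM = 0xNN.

MEM = 0xfa

prologue: push r0 → mem[0xd9]=0x96, sp=0xd9
prologue: push r6 → mem[0xd8]=0xfa, sp=0xd8
body[0] mov  r6, #0x9b → r6=0x9b
body[1] add  r4, r5, #52 → r4=0xda
body[2] sub  r0, r7, r7 → r0=0x00
body[3] sub  r1, r6, r3 → r1=0xba
epilogue: pop r6=0xfa, sp=0xd9
epilogue: pop r0=0x96, sp=0xda
prologue pushed ['r0', 'r6'] at ['0xd9', '0xd8']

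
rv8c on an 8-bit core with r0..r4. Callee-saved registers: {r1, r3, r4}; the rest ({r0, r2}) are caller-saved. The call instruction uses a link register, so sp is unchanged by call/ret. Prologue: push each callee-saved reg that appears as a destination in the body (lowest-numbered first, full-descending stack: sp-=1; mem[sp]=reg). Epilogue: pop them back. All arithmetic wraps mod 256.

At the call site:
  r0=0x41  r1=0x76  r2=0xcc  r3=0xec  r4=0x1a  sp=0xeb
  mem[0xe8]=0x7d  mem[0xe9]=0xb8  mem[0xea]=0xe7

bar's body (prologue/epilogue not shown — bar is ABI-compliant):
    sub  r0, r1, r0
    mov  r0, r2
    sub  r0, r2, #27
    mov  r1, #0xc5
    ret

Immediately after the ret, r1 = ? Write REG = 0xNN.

REG = 0x76

prologue: push r1 -> mem[0xea]=0x76, sp=0xea
body[0] sub  r0, r1, r0 -> r0=0x35
body[1] mov  r0, r2 -> r0=0xcc
body[2] sub  r0, r2, #27 -> r0=0xb1
body[3] mov  r1, #0xc5 -> r1=0xc5
epilogue: pop r1=0x76, sp=0xeb
r1 is callee-saved -> restored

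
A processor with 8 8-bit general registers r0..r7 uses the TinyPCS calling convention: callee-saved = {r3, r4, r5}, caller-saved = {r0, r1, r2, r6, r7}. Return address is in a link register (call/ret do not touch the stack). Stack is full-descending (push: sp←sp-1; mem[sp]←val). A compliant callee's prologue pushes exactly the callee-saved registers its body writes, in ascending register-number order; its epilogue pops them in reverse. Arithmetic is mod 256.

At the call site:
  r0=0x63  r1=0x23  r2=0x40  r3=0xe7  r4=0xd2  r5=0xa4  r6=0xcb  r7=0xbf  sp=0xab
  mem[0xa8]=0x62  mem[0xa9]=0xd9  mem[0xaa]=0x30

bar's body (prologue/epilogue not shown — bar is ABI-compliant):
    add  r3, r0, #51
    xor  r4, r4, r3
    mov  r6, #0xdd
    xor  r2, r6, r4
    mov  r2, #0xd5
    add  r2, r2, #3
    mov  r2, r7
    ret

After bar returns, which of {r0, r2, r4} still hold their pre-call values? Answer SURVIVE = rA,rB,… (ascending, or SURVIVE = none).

SURVIVE = r0,r4

prologue: push r3 → mem[0xaa]=0xe7, sp=0xaa
prologue: push r4 → mem[0xa9]=0xd2, sp=0xa9
body[0] add  r3, r0, #51 → r3=0x96
body[1] xor  r4, r4, r3 → r4=0x44
body[2] mov  r6, #0xdd → r6=0xdd
body[3] xor  r2, r6, r4 → r2=0x99
body[4] mov  r2, #0xd5 → r2=0xd5
body[5] add  r2, r2, #3 → r2=0xd8
body[6] mov  r2, r7 → r2=0xbf
epilogue: pop r4=0xd2, sp=0xaa
epilogue: pop r3=0xe7, sp=0xab
r0: caller-saved, written=False
r2: caller-saved, written=True
r4: callee-saved, written=True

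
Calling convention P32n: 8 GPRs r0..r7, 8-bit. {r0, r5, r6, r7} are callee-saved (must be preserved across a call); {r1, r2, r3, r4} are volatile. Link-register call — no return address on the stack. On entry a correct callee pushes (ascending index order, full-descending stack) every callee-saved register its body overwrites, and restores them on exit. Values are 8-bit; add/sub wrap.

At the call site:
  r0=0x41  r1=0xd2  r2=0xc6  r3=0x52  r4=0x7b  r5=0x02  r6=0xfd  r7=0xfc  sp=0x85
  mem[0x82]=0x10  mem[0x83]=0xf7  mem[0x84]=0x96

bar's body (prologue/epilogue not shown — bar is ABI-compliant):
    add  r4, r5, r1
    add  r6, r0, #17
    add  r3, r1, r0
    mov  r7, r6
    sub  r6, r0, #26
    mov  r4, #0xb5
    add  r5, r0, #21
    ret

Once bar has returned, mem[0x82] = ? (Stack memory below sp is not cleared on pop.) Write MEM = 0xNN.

MEM = 0xfc

prologue: push r5 → mem[0x84]=0x02, sp=0x84
prologue: push r6 → mem[0x83]=0xfd, sp=0x83
prologue: push r7 → mem[0x82]=0xfc, sp=0x82
body[0] add  r4, r5, r1 → r4=0xd4
body[1] add  r6, r0, #17 → r6=0x52
body[2] add  r3, r1, r0 → r3=0x13
body[3] mov  r7, r6 → r7=0x52
body[4] sub  r6, r0, #26 → r6=0x27
body[5] mov  r4, #0xb5 → r4=0xb5
body[6] add  r5, r0, #21 → r5=0x56
epilogue: pop r7=0xfc, sp=0x83
epilogue: pop r6=0xfd, sp=0x84
epilogue: pop r5=0x02, sp=0x85
prologue pushed ['r5', 'r6', 'r7'] at ['0x84', '0x83', '0x82']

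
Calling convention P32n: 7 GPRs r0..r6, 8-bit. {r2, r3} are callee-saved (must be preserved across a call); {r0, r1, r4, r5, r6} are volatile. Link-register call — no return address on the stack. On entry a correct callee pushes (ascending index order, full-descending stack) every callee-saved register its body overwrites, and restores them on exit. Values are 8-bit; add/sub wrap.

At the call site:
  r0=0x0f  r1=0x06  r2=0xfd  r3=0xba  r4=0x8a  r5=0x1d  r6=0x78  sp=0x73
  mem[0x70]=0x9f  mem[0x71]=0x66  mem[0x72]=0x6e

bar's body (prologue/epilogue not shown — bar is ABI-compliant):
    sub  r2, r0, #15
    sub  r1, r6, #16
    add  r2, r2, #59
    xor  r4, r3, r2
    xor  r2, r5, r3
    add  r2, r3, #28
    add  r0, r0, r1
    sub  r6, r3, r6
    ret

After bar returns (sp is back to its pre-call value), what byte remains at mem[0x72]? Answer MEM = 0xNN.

MEM = 0xfd

prologue: push r2 → mem[0x72]=0xfd, sp=0x72
body[0] sub  r2, r0, #15 → r2=0x00
body[1] sub  r1, r6, #16 → r1=0x68
body[2] add  r2, r2, #59 → r2=0x3b
body[3] xor  r4, r3, r2 → r4=0x81
body[4] xor  r2, r5, r3 → r2=0xa7
body[5] add  r2, r3, #28 → r2=0xd6
body[6] add  r0, r0, r1 → r0=0x77
body[7] sub  r6, r3, r6 → r6=0x42
epilogue: pop r2=0xfd, sp=0x73
prologue pushed ['r2'] at ['0x72']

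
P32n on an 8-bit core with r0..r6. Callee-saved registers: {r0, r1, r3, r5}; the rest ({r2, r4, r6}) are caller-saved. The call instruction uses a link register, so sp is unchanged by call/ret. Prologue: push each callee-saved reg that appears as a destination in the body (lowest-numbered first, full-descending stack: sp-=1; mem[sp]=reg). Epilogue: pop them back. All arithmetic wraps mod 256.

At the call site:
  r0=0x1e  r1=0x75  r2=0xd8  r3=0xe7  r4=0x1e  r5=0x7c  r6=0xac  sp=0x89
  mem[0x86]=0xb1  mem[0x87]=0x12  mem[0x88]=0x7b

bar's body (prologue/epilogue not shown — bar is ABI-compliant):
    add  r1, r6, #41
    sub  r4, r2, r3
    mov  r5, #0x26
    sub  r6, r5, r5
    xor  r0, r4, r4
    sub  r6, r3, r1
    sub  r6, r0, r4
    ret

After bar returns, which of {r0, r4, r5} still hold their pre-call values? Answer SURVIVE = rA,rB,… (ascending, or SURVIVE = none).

SURVIVE = r0,r5

prologue: push r0 → mem[0x88]=0x1e, sp=0x88
prologue: push r1 → mem[0x87]=0x75, sp=0x87
prologue: push r5 → mem[0x86]=0x7c, sp=0x86
body[0] add  r1, r6, #41 → r1=0xd5
body[1] sub  r4, r2, r3 → r4=0xf1
body[2] mov  r5, #0x26 → r5=0x26
body[3] sub  r6, r5, r5 → r6=0x00
body[4] xor  r0, r4, r4 → r0=0x00
body[5] sub  r6, r3, r1 → r6=0x12
body[6] sub  r6, r0, r4 → r6=0x0f
epilogue: pop r5=0x7c, sp=0x87
epilogue: pop r1=0x75, sp=0x88
epilogue: pop r0=0x1e, sp=0x89
r0: callee-saved, written=True
r4: caller-saved, written=True
r5: callee-saved, written=True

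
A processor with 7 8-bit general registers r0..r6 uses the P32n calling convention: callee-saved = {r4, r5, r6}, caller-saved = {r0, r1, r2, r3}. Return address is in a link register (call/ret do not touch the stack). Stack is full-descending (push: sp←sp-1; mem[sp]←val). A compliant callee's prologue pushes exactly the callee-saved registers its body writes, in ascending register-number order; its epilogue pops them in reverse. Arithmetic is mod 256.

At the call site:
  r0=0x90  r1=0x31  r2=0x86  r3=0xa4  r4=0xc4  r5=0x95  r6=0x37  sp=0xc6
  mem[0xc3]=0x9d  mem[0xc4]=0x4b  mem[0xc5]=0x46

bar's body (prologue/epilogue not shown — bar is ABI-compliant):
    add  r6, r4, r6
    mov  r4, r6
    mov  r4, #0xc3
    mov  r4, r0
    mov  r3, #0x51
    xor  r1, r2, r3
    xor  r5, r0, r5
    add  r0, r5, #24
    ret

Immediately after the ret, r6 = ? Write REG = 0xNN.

prologue: push r4 → mem[0xc5]=0xc4, sp=0xc5
prologue: push r5 → mem[0xc4]=0x95, sp=0xc4
prologue: push r6 → mem[0xc3]=0x37, sp=0xc3
body[0] add  r6, r4, r6 → r6=0xfb
body[1] mov  r4, r6 → r4=0xfb
body[2] mov  r4, #0xc3 → r4=0xc3
body[3] mov  r4, r0 → r4=0x90
body[4] mov  r3, #0x51 → r3=0x51
body[5] xor  r1, r2, r3 → r1=0xd7
body[6] xor  r5, r0, r5 → r5=0x05
body[7] add  r0, r5, #24 → r0=0x1d
epilogue: pop r6=0x37, sp=0xc4
epilogue: pop r5=0x95, sp=0xc5
epilogue: pop r4=0xc4, sp=0xc6
r6 is callee-saved → restored

REG = 0x37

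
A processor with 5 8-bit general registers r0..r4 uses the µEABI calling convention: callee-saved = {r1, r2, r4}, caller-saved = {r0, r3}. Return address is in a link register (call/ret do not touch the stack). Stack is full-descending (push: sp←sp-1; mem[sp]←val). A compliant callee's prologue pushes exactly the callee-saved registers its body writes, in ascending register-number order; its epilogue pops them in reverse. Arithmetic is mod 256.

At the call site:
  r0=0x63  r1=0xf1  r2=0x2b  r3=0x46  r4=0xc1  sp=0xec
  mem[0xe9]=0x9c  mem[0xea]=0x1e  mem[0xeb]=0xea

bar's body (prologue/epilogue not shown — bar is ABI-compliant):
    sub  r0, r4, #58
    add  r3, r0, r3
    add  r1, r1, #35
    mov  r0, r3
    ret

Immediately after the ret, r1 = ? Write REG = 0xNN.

prologue: push r1 -> mem[0xeb]=0xf1, sp=0xeb
body[0] sub  r0, r4, #58 -> r0=0x87
body[1] add  r3, r0, r3 -> r3=0xcd
body[2] add  r1, r1, #35 -> r1=0x14
body[3] mov  r0, r3 -> r0=0xcd
epilogue: pop r1=0xf1, sp=0xec
r1 is callee-saved -> restored

REG = 0xf1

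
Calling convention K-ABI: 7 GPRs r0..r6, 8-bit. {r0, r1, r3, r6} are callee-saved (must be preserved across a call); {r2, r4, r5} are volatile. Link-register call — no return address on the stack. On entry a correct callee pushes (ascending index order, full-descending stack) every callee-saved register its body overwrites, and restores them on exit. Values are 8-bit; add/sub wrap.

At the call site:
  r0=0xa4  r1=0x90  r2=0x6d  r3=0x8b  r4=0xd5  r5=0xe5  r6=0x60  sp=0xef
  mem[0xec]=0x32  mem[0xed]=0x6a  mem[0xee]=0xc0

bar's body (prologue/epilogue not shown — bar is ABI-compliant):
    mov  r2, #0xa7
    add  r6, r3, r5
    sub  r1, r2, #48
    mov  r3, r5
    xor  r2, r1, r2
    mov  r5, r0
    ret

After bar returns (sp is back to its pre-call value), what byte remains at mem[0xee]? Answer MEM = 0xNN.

MEM = 0x90

prologue: push r1 → mem[0xee]=0x90, sp=0xee
prologue: push r3 → mem[0xed]=0x8b, sp=0xed
prologue: push r6 → mem[0xec]=0x60, sp=0xec
body[0] mov  r2, #0xa7 → r2=0xa7
body[1] add  r6, r3, r5 → r6=0x70
body[2] sub  r1, r2, #48 → r1=0x77
body[3] mov  r3, r5 → r3=0xe5
body[4] xor  r2, r1, r2 → r2=0xd0
body[5] mov  r5, r0 → r5=0xa4
epilogue: pop r6=0x60, sp=0xed
epilogue: pop r3=0x8b, sp=0xee
epilogue: pop r1=0x90, sp=0xef
prologue pushed ['r1', 'r3', 'r6'] at ['0xee', '0xed', '0xec']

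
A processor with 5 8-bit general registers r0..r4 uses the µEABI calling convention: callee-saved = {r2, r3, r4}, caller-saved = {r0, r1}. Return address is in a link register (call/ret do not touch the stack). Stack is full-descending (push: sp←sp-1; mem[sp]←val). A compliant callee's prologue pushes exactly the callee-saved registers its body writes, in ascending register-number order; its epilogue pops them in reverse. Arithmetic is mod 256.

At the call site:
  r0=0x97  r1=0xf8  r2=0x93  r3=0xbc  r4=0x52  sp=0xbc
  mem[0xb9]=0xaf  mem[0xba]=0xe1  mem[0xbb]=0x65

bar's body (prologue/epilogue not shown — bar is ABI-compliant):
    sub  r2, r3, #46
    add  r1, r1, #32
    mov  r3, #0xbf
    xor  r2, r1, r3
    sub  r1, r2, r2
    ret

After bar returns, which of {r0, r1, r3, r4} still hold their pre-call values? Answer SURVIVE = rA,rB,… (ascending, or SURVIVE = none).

SURVIVE = r0,r3,r4

prologue: push r2 → mem[0xbb]=0x93, sp=0xbb
prologue: push r3 → mem[0xba]=0xbc, sp=0xba
body[0] sub  r2, r3, #46 → r2=0x8e
body[1] add  r1, r1, #32 → r1=0x18
body[2] mov  r3, #0xbf → r3=0xbf
body[3] xor  r2, r1, r3 → r2=0xa7
body[4] sub  r1, r2, r2 → r1=0x00
epilogue: pop r3=0xbc, sp=0xbb
epilogue: pop r2=0x93, sp=0xbc
r0: caller-saved, written=False
r1: caller-saved, written=True
r3: callee-saved, written=True
r4: callee-saved, written=False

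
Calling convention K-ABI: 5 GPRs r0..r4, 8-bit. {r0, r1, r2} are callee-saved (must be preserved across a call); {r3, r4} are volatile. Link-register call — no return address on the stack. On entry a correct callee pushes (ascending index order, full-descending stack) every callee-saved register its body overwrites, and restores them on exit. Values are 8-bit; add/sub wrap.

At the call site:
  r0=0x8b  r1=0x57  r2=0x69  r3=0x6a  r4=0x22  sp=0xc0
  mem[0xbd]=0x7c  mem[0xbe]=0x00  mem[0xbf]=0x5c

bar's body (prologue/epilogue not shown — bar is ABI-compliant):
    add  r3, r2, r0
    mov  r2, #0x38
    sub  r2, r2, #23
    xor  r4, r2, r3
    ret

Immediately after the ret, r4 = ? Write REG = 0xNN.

prologue: push r2 → mem[0xbf]=0x69, sp=0xbf
body[0] add  r3, r2, r0 → r3=0xf4
body[1] mov  r2, #0x38 → r2=0x38
body[2] sub  r2, r2, #23 → r2=0x21
body[3] xor  r4, r2, r3 → r4=0xd5
epilogue: pop r2=0x69, sp=0xc0
r4 is caller-saved → body value

REG = 0xd5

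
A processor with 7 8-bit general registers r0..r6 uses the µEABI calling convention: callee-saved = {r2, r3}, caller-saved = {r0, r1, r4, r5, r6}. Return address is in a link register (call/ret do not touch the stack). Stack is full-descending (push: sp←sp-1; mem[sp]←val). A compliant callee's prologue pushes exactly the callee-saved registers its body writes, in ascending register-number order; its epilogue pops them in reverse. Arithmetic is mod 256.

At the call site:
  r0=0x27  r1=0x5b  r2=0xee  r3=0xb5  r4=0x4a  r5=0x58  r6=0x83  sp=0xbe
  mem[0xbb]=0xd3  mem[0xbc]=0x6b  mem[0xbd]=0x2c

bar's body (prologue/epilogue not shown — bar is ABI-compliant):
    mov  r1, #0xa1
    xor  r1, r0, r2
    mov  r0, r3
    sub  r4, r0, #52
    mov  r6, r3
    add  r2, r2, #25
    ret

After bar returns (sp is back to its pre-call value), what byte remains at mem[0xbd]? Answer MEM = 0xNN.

MEM = 0xee

prologue: push r2 → mem[0xbd]=0xee, sp=0xbd
body[0] mov  r1, #0xa1 → r1=0xa1
body[1] xor  r1, r0, r2 → r1=0xc9
body[2] mov  r0, r3 → r0=0xb5
body[3] sub  r4, r0, #52 → r4=0x81
body[4] mov  r6, r3 → r6=0xb5
body[5] add  r2, r2, #25 → r2=0x07
epilogue: pop r2=0xee, sp=0xbe
prologue pushed ['r2'] at ['0xbd']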